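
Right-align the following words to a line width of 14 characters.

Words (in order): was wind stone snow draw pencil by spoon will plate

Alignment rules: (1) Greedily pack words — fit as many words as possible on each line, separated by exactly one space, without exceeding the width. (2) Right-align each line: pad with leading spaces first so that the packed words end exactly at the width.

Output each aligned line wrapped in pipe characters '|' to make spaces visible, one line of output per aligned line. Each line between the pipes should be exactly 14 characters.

Answer: |was wind stone|
|     snow draw|
|     pencil by|
|    spoon will|
|         plate|

Derivation:
Line 1: ['was', 'wind', 'stone'] (min_width=14, slack=0)
Line 2: ['snow', 'draw'] (min_width=9, slack=5)
Line 3: ['pencil', 'by'] (min_width=9, slack=5)
Line 4: ['spoon', 'will'] (min_width=10, slack=4)
Line 5: ['plate'] (min_width=5, slack=9)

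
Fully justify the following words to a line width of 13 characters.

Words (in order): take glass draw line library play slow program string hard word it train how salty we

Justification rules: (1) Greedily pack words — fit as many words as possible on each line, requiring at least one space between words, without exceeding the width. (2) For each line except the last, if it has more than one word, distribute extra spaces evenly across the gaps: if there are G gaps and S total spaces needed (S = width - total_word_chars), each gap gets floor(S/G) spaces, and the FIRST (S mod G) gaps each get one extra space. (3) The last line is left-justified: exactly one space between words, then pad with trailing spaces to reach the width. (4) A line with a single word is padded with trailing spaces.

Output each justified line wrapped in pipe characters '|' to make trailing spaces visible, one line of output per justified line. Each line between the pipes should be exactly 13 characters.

Answer: |take    glass|
|draw     line|
|library  play|
|slow  program|
|string   hard|
|word it train|
|how salty we |

Derivation:
Line 1: ['take', 'glass'] (min_width=10, slack=3)
Line 2: ['draw', 'line'] (min_width=9, slack=4)
Line 3: ['library', 'play'] (min_width=12, slack=1)
Line 4: ['slow', 'program'] (min_width=12, slack=1)
Line 5: ['string', 'hard'] (min_width=11, slack=2)
Line 6: ['word', 'it', 'train'] (min_width=13, slack=0)
Line 7: ['how', 'salty', 'we'] (min_width=12, slack=1)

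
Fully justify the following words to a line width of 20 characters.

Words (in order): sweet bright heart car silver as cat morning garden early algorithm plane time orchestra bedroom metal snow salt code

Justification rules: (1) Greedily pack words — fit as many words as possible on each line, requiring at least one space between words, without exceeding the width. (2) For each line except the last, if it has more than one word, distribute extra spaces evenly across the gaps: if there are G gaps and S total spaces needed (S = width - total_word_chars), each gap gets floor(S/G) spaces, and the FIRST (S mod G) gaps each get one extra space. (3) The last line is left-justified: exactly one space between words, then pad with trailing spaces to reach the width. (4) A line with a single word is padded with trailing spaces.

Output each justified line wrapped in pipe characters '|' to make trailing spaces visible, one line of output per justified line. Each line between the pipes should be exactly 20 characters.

Line 1: ['sweet', 'bright', 'heart'] (min_width=18, slack=2)
Line 2: ['car', 'silver', 'as', 'cat'] (min_width=17, slack=3)
Line 3: ['morning', 'garden', 'early'] (min_width=20, slack=0)
Line 4: ['algorithm', 'plane', 'time'] (min_width=20, slack=0)
Line 5: ['orchestra', 'bedroom'] (min_width=17, slack=3)
Line 6: ['metal', 'snow', 'salt', 'code'] (min_width=20, slack=0)

Answer: |sweet  bright  heart|
|car  silver  as  cat|
|morning garden early|
|algorithm plane time|
|orchestra    bedroom|
|metal snow salt code|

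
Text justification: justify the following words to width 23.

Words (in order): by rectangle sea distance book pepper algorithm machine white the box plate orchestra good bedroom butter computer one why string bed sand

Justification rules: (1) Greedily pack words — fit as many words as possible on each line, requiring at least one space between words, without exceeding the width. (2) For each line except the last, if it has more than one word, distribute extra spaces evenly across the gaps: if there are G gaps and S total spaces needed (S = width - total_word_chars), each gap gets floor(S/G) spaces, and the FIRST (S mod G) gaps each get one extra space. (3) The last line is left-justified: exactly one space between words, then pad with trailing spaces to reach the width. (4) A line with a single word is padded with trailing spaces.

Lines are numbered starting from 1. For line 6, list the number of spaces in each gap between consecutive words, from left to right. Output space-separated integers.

Answer: 1 1 1

Derivation:
Line 1: ['by', 'rectangle', 'sea'] (min_width=16, slack=7)
Line 2: ['distance', 'book', 'pepper'] (min_width=20, slack=3)
Line 3: ['algorithm', 'machine', 'white'] (min_width=23, slack=0)
Line 4: ['the', 'box', 'plate', 'orchestra'] (min_width=23, slack=0)
Line 5: ['good', 'bedroom', 'butter'] (min_width=19, slack=4)
Line 6: ['computer', 'one', 'why', 'string'] (min_width=23, slack=0)
Line 7: ['bed', 'sand'] (min_width=8, slack=15)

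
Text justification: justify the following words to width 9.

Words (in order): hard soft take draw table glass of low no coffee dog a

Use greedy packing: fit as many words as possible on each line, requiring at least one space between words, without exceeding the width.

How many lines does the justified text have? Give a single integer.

Line 1: ['hard', 'soft'] (min_width=9, slack=0)
Line 2: ['take', 'draw'] (min_width=9, slack=0)
Line 3: ['table'] (min_width=5, slack=4)
Line 4: ['glass', 'of'] (min_width=8, slack=1)
Line 5: ['low', 'no'] (min_width=6, slack=3)
Line 6: ['coffee'] (min_width=6, slack=3)
Line 7: ['dog', 'a'] (min_width=5, slack=4)
Total lines: 7

Answer: 7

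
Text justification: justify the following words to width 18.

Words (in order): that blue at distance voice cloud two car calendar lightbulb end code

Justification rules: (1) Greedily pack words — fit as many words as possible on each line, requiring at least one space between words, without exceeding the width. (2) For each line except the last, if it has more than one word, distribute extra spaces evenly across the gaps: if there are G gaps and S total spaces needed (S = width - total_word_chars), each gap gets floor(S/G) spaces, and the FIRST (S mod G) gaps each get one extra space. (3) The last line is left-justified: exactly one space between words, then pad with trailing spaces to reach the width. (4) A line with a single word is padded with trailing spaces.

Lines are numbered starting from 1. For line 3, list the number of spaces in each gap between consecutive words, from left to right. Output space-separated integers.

Answer: 4 3

Derivation:
Line 1: ['that', 'blue', 'at'] (min_width=12, slack=6)
Line 2: ['distance', 'voice'] (min_width=14, slack=4)
Line 3: ['cloud', 'two', 'car'] (min_width=13, slack=5)
Line 4: ['calendar', 'lightbulb'] (min_width=18, slack=0)
Line 5: ['end', 'code'] (min_width=8, slack=10)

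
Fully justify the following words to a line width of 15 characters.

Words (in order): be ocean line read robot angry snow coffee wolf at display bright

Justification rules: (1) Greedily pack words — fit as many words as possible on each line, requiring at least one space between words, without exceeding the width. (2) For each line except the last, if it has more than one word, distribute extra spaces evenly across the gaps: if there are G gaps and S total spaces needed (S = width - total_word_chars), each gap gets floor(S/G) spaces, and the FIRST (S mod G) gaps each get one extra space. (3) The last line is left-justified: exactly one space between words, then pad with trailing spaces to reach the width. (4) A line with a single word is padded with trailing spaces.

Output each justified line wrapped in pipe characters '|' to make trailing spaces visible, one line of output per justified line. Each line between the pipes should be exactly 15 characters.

Line 1: ['be', 'ocean', 'line'] (min_width=13, slack=2)
Line 2: ['read', 'robot'] (min_width=10, slack=5)
Line 3: ['angry', 'snow'] (min_width=10, slack=5)
Line 4: ['coffee', 'wolf', 'at'] (min_width=14, slack=1)
Line 5: ['display', 'bright'] (min_width=14, slack=1)

Answer: |be  ocean  line|
|read      robot|
|angry      snow|
|coffee  wolf at|
|display bright |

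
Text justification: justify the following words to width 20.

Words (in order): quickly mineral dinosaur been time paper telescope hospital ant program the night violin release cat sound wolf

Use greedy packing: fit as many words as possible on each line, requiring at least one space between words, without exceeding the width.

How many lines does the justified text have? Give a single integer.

Answer: 7

Derivation:
Line 1: ['quickly', 'mineral'] (min_width=15, slack=5)
Line 2: ['dinosaur', 'been', 'time'] (min_width=18, slack=2)
Line 3: ['paper', 'telescope'] (min_width=15, slack=5)
Line 4: ['hospital', 'ant', 'program'] (min_width=20, slack=0)
Line 5: ['the', 'night', 'violin'] (min_width=16, slack=4)
Line 6: ['release', 'cat', 'sound'] (min_width=17, slack=3)
Line 7: ['wolf'] (min_width=4, slack=16)
Total lines: 7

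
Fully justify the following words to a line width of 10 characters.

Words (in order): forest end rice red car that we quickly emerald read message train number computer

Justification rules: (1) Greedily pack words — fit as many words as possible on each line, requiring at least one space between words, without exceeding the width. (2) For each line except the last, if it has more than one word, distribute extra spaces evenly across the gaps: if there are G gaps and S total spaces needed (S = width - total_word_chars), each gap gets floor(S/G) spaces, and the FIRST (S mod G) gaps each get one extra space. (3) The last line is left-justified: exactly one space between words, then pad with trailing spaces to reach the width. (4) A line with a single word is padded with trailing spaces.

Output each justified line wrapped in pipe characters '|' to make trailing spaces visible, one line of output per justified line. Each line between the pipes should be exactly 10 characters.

Answer: |forest end|
|rice   red|
|car   that|
|we quickly|
|emerald   |
|read      |
|message   |
|train     |
|number    |
|computer  |

Derivation:
Line 1: ['forest', 'end'] (min_width=10, slack=0)
Line 2: ['rice', 'red'] (min_width=8, slack=2)
Line 3: ['car', 'that'] (min_width=8, slack=2)
Line 4: ['we', 'quickly'] (min_width=10, slack=0)
Line 5: ['emerald'] (min_width=7, slack=3)
Line 6: ['read'] (min_width=4, slack=6)
Line 7: ['message'] (min_width=7, slack=3)
Line 8: ['train'] (min_width=5, slack=5)
Line 9: ['number'] (min_width=6, slack=4)
Line 10: ['computer'] (min_width=8, slack=2)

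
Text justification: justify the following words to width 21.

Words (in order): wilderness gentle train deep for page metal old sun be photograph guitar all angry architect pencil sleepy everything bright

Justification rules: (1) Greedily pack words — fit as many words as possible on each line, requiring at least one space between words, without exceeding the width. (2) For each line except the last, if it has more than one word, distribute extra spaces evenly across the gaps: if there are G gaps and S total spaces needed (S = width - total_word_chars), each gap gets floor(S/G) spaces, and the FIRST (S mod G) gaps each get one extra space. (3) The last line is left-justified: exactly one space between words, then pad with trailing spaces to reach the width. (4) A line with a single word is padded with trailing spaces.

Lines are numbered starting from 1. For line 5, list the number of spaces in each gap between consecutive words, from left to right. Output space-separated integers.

Answer: 7

Derivation:
Line 1: ['wilderness', 'gentle'] (min_width=17, slack=4)
Line 2: ['train', 'deep', 'for', 'page'] (min_width=19, slack=2)
Line 3: ['metal', 'old', 'sun', 'be'] (min_width=16, slack=5)
Line 4: ['photograph', 'guitar', 'all'] (min_width=21, slack=0)
Line 5: ['angry', 'architect'] (min_width=15, slack=6)
Line 6: ['pencil', 'sleepy'] (min_width=13, slack=8)
Line 7: ['everything', 'bright'] (min_width=17, slack=4)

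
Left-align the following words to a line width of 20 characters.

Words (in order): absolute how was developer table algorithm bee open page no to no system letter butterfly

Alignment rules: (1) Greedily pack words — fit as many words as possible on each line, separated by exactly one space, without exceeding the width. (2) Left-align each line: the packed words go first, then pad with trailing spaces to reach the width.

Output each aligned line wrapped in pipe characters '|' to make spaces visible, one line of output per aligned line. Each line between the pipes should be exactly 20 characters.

Line 1: ['absolute', 'how', 'was'] (min_width=16, slack=4)
Line 2: ['developer', 'table'] (min_width=15, slack=5)
Line 3: ['algorithm', 'bee', 'open'] (min_width=18, slack=2)
Line 4: ['page', 'no', 'to', 'no', 'system'] (min_width=20, slack=0)
Line 5: ['letter', 'butterfly'] (min_width=16, slack=4)

Answer: |absolute how was    |
|developer table     |
|algorithm bee open  |
|page no to no system|
|letter butterfly    |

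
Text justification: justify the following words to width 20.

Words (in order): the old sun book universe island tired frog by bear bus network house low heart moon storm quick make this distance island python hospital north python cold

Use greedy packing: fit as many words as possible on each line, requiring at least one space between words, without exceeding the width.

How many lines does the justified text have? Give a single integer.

Line 1: ['the', 'old', 'sun', 'book'] (min_width=16, slack=4)
Line 2: ['universe', 'island'] (min_width=15, slack=5)
Line 3: ['tired', 'frog', 'by', 'bear'] (min_width=18, slack=2)
Line 4: ['bus', 'network', 'house'] (min_width=17, slack=3)
Line 5: ['low', 'heart', 'moon', 'storm'] (min_width=20, slack=0)
Line 6: ['quick', 'make', 'this'] (min_width=15, slack=5)
Line 7: ['distance', 'island'] (min_width=15, slack=5)
Line 8: ['python', 'hospital'] (min_width=15, slack=5)
Line 9: ['north', 'python', 'cold'] (min_width=17, slack=3)
Total lines: 9

Answer: 9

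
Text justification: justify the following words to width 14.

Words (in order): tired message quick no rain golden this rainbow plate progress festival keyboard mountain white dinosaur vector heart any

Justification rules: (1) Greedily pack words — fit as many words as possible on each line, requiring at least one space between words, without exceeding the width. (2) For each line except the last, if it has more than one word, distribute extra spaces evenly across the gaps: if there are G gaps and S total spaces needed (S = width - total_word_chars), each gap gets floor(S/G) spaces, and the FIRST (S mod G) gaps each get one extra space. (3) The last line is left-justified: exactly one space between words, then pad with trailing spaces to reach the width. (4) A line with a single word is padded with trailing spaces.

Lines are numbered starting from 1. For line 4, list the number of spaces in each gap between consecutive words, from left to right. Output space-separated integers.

Answer: 2

Derivation:
Line 1: ['tired', 'message'] (min_width=13, slack=1)
Line 2: ['quick', 'no', 'rain'] (min_width=13, slack=1)
Line 3: ['golden', 'this'] (min_width=11, slack=3)
Line 4: ['rainbow', 'plate'] (min_width=13, slack=1)
Line 5: ['progress'] (min_width=8, slack=6)
Line 6: ['festival'] (min_width=8, slack=6)
Line 7: ['keyboard'] (min_width=8, slack=6)
Line 8: ['mountain', 'white'] (min_width=14, slack=0)
Line 9: ['dinosaur'] (min_width=8, slack=6)
Line 10: ['vector', 'heart'] (min_width=12, slack=2)
Line 11: ['any'] (min_width=3, slack=11)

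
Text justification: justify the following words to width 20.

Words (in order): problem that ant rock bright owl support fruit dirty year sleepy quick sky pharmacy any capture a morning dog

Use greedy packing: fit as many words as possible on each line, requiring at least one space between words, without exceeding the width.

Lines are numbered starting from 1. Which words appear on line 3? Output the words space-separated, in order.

Line 1: ['problem', 'that', 'ant'] (min_width=16, slack=4)
Line 2: ['rock', 'bright', 'owl'] (min_width=15, slack=5)
Line 3: ['support', 'fruit', 'dirty'] (min_width=19, slack=1)
Line 4: ['year', 'sleepy', 'quick'] (min_width=17, slack=3)
Line 5: ['sky', 'pharmacy', 'any'] (min_width=16, slack=4)
Line 6: ['capture', 'a', 'morning'] (min_width=17, slack=3)
Line 7: ['dog'] (min_width=3, slack=17)

Answer: support fruit dirty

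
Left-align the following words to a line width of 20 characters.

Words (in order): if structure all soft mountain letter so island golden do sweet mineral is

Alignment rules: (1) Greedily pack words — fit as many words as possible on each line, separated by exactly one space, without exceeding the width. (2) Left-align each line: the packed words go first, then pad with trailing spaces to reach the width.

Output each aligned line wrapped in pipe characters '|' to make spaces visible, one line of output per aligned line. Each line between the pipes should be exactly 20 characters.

Answer: |if structure all    |
|soft mountain letter|
|so island golden do |
|sweet mineral is    |

Derivation:
Line 1: ['if', 'structure', 'all'] (min_width=16, slack=4)
Line 2: ['soft', 'mountain', 'letter'] (min_width=20, slack=0)
Line 3: ['so', 'island', 'golden', 'do'] (min_width=19, slack=1)
Line 4: ['sweet', 'mineral', 'is'] (min_width=16, slack=4)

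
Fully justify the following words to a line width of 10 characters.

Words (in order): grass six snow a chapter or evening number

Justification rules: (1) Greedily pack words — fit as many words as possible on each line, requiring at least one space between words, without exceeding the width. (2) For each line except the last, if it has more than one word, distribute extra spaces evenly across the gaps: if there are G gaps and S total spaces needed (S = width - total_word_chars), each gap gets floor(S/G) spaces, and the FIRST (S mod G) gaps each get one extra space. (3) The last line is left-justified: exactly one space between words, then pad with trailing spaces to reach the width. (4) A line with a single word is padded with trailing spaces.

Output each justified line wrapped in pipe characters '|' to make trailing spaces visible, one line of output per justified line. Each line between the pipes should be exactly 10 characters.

Answer: |grass  six|
|snow     a|
|chapter or|
|evening   |
|number    |

Derivation:
Line 1: ['grass', 'six'] (min_width=9, slack=1)
Line 2: ['snow', 'a'] (min_width=6, slack=4)
Line 3: ['chapter', 'or'] (min_width=10, slack=0)
Line 4: ['evening'] (min_width=7, slack=3)
Line 5: ['number'] (min_width=6, slack=4)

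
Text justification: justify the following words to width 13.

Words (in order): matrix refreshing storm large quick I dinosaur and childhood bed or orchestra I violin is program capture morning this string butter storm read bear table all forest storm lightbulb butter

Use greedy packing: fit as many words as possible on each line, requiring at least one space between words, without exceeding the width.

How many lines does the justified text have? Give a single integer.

Line 1: ['matrix'] (min_width=6, slack=7)
Line 2: ['refreshing'] (min_width=10, slack=3)
Line 3: ['storm', 'large'] (min_width=11, slack=2)
Line 4: ['quick', 'I'] (min_width=7, slack=6)
Line 5: ['dinosaur', 'and'] (min_width=12, slack=1)
Line 6: ['childhood', 'bed'] (min_width=13, slack=0)
Line 7: ['or', 'orchestra'] (min_width=12, slack=1)
Line 8: ['I', 'violin', 'is'] (min_width=11, slack=2)
Line 9: ['program'] (min_width=7, slack=6)
Line 10: ['capture'] (min_width=7, slack=6)
Line 11: ['morning', 'this'] (min_width=12, slack=1)
Line 12: ['string', 'butter'] (min_width=13, slack=0)
Line 13: ['storm', 'read'] (min_width=10, slack=3)
Line 14: ['bear', 'table'] (min_width=10, slack=3)
Line 15: ['all', 'forest'] (min_width=10, slack=3)
Line 16: ['storm'] (min_width=5, slack=8)
Line 17: ['lightbulb'] (min_width=9, slack=4)
Line 18: ['butter'] (min_width=6, slack=7)
Total lines: 18

Answer: 18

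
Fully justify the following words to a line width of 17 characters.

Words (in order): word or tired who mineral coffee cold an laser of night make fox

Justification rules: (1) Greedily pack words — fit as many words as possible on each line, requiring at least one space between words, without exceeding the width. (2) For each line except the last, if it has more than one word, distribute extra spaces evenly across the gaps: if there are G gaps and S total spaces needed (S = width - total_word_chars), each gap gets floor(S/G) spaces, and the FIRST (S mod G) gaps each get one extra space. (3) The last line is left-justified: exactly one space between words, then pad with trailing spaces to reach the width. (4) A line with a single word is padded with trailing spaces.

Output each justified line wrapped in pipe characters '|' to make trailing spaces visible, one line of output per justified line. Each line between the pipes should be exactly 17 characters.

Answer: |word or tired who|
|mineral    coffee|
|cold  an laser of|
|night make fox   |

Derivation:
Line 1: ['word', 'or', 'tired', 'who'] (min_width=17, slack=0)
Line 2: ['mineral', 'coffee'] (min_width=14, slack=3)
Line 3: ['cold', 'an', 'laser', 'of'] (min_width=16, slack=1)
Line 4: ['night', 'make', 'fox'] (min_width=14, slack=3)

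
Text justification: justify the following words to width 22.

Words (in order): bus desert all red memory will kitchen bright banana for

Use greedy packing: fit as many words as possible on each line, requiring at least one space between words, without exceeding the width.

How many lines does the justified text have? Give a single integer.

Answer: 3

Derivation:
Line 1: ['bus', 'desert', 'all', 'red'] (min_width=18, slack=4)
Line 2: ['memory', 'will', 'kitchen'] (min_width=19, slack=3)
Line 3: ['bright', 'banana', 'for'] (min_width=17, slack=5)
Total lines: 3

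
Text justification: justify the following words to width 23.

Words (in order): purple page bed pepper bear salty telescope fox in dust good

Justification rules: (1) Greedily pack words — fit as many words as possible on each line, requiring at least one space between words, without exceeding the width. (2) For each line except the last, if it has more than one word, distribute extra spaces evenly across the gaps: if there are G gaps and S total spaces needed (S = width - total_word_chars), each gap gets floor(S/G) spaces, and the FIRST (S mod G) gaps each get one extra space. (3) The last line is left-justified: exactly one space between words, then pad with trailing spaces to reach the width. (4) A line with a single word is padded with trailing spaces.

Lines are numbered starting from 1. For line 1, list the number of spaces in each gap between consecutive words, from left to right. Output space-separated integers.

Line 1: ['purple', 'page', 'bed', 'pepper'] (min_width=22, slack=1)
Line 2: ['bear', 'salty', 'telescope'] (min_width=20, slack=3)
Line 3: ['fox', 'in', 'dust', 'good'] (min_width=16, slack=7)

Answer: 2 1 1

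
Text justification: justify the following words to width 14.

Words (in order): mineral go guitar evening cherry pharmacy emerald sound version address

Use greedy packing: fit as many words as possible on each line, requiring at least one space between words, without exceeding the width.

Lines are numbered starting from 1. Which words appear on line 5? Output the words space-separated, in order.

Line 1: ['mineral', 'go'] (min_width=10, slack=4)
Line 2: ['guitar', 'evening'] (min_width=14, slack=0)
Line 3: ['cherry'] (min_width=6, slack=8)
Line 4: ['pharmacy'] (min_width=8, slack=6)
Line 5: ['emerald', 'sound'] (min_width=13, slack=1)
Line 6: ['version'] (min_width=7, slack=7)
Line 7: ['address'] (min_width=7, slack=7)

Answer: emerald sound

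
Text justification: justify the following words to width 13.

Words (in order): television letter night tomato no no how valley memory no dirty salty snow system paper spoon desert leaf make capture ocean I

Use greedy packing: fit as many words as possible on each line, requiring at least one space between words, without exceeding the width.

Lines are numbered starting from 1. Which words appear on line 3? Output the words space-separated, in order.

Line 1: ['television'] (min_width=10, slack=3)
Line 2: ['letter', 'night'] (min_width=12, slack=1)
Line 3: ['tomato', 'no', 'no'] (min_width=12, slack=1)
Line 4: ['how', 'valley'] (min_width=10, slack=3)
Line 5: ['memory', 'no'] (min_width=9, slack=4)
Line 6: ['dirty', 'salty'] (min_width=11, slack=2)
Line 7: ['snow', 'system'] (min_width=11, slack=2)
Line 8: ['paper', 'spoon'] (min_width=11, slack=2)
Line 9: ['desert', 'leaf'] (min_width=11, slack=2)
Line 10: ['make', 'capture'] (min_width=12, slack=1)
Line 11: ['ocean', 'I'] (min_width=7, slack=6)

Answer: tomato no no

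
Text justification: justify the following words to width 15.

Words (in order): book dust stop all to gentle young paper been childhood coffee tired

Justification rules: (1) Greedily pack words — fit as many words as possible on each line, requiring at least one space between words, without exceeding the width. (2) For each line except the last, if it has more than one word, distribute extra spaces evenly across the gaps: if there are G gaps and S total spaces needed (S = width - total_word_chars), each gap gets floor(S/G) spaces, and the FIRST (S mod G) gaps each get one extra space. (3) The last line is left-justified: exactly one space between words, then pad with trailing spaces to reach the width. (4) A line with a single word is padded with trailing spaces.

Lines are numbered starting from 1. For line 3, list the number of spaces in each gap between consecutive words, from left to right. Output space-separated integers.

Line 1: ['book', 'dust', 'stop'] (min_width=14, slack=1)
Line 2: ['all', 'to', 'gentle'] (min_width=13, slack=2)
Line 3: ['young', 'paper'] (min_width=11, slack=4)
Line 4: ['been', 'childhood'] (min_width=14, slack=1)
Line 5: ['coffee', 'tired'] (min_width=12, slack=3)

Answer: 5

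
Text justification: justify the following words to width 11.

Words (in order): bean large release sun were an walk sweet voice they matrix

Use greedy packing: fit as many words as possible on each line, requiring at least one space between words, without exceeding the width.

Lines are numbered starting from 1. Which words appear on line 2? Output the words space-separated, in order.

Answer: release sun

Derivation:
Line 1: ['bean', 'large'] (min_width=10, slack=1)
Line 2: ['release', 'sun'] (min_width=11, slack=0)
Line 3: ['were', 'an'] (min_width=7, slack=4)
Line 4: ['walk', 'sweet'] (min_width=10, slack=1)
Line 5: ['voice', 'they'] (min_width=10, slack=1)
Line 6: ['matrix'] (min_width=6, slack=5)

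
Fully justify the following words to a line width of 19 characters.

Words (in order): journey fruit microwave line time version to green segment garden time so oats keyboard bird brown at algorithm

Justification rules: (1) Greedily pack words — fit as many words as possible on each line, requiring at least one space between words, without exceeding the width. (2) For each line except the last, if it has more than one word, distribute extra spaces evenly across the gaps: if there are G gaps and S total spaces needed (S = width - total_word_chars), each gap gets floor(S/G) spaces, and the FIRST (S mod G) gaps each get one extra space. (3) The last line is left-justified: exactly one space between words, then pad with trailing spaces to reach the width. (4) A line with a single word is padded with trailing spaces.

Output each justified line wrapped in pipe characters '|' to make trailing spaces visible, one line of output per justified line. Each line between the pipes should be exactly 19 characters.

Answer: |journey       fruit|
|microwave line time|
|version   to  green|
|segment garden time|
|so   oats  keyboard|
|bird    brown    at|
|algorithm          |

Derivation:
Line 1: ['journey', 'fruit'] (min_width=13, slack=6)
Line 2: ['microwave', 'line', 'time'] (min_width=19, slack=0)
Line 3: ['version', 'to', 'green'] (min_width=16, slack=3)
Line 4: ['segment', 'garden', 'time'] (min_width=19, slack=0)
Line 5: ['so', 'oats', 'keyboard'] (min_width=16, slack=3)
Line 6: ['bird', 'brown', 'at'] (min_width=13, slack=6)
Line 7: ['algorithm'] (min_width=9, slack=10)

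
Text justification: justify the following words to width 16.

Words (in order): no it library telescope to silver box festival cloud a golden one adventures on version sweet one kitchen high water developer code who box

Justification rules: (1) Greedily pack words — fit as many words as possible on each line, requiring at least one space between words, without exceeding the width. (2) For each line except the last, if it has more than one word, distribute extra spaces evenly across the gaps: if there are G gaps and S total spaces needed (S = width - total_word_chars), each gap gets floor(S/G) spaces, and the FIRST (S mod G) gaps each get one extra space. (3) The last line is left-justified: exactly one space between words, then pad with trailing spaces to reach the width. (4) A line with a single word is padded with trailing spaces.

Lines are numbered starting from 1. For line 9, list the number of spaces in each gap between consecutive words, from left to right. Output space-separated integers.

Line 1: ['no', 'it', 'library'] (min_width=13, slack=3)
Line 2: ['telescope', 'to'] (min_width=12, slack=4)
Line 3: ['silver', 'box'] (min_width=10, slack=6)
Line 4: ['festival', 'cloud', 'a'] (min_width=16, slack=0)
Line 5: ['golden', 'one'] (min_width=10, slack=6)
Line 6: ['adventures', 'on'] (min_width=13, slack=3)
Line 7: ['version', 'sweet'] (min_width=13, slack=3)
Line 8: ['one', 'kitchen', 'high'] (min_width=16, slack=0)
Line 9: ['water', 'developer'] (min_width=15, slack=1)
Line 10: ['code', 'who', 'box'] (min_width=12, slack=4)

Answer: 2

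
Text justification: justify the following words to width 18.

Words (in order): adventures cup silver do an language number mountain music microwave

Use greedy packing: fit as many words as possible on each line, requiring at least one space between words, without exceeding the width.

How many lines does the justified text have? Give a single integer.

Answer: 5

Derivation:
Line 1: ['adventures', 'cup'] (min_width=14, slack=4)
Line 2: ['silver', 'do', 'an'] (min_width=12, slack=6)
Line 3: ['language', 'number'] (min_width=15, slack=3)
Line 4: ['mountain', 'music'] (min_width=14, slack=4)
Line 5: ['microwave'] (min_width=9, slack=9)
Total lines: 5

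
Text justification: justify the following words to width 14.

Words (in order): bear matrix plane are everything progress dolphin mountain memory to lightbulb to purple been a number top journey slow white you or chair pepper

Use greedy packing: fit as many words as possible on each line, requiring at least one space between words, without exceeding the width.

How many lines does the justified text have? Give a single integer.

Answer: 13

Derivation:
Line 1: ['bear', 'matrix'] (min_width=11, slack=3)
Line 2: ['plane', 'are'] (min_width=9, slack=5)
Line 3: ['everything'] (min_width=10, slack=4)
Line 4: ['progress'] (min_width=8, slack=6)
Line 5: ['dolphin'] (min_width=7, slack=7)
Line 6: ['mountain'] (min_width=8, slack=6)
Line 7: ['memory', 'to'] (min_width=9, slack=5)
Line 8: ['lightbulb', 'to'] (min_width=12, slack=2)
Line 9: ['purple', 'been', 'a'] (min_width=13, slack=1)
Line 10: ['number', 'top'] (min_width=10, slack=4)
Line 11: ['journey', 'slow'] (min_width=12, slack=2)
Line 12: ['white', 'you', 'or'] (min_width=12, slack=2)
Line 13: ['chair', 'pepper'] (min_width=12, slack=2)
Total lines: 13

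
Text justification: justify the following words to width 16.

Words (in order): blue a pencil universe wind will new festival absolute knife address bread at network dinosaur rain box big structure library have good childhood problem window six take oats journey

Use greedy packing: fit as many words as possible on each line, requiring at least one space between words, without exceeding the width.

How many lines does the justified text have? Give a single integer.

Line 1: ['blue', 'a', 'pencil'] (min_width=13, slack=3)
Line 2: ['universe', 'wind'] (min_width=13, slack=3)
Line 3: ['will', 'new'] (min_width=8, slack=8)
Line 4: ['festival'] (min_width=8, slack=8)
Line 5: ['absolute', 'knife'] (min_width=14, slack=2)
Line 6: ['address', 'bread', 'at'] (min_width=16, slack=0)
Line 7: ['network', 'dinosaur'] (min_width=16, slack=0)
Line 8: ['rain', 'box', 'big'] (min_width=12, slack=4)
Line 9: ['structure'] (min_width=9, slack=7)
Line 10: ['library', 'have'] (min_width=12, slack=4)
Line 11: ['good', 'childhood'] (min_width=14, slack=2)
Line 12: ['problem', 'window'] (min_width=14, slack=2)
Line 13: ['six', 'take', 'oats'] (min_width=13, slack=3)
Line 14: ['journey'] (min_width=7, slack=9)
Total lines: 14

Answer: 14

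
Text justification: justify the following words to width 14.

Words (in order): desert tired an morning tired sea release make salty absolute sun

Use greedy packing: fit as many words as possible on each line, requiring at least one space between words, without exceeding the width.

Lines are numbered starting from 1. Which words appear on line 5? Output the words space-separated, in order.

Answer: salty absolute

Derivation:
Line 1: ['desert', 'tired'] (min_width=12, slack=2)
Line 2: ['an', 'morning'] (min_width=10, slack=4)
Line 3: ['tired', 'sea'] (min_width=9, slack=5)
Line 4: ['release', 'make'] (min_width=12, slack=2)
Line 5: ['salty', 'absolute'] (min_width=14, slack=0)
Line 6: ['sun'] (min_width=3, slack=11)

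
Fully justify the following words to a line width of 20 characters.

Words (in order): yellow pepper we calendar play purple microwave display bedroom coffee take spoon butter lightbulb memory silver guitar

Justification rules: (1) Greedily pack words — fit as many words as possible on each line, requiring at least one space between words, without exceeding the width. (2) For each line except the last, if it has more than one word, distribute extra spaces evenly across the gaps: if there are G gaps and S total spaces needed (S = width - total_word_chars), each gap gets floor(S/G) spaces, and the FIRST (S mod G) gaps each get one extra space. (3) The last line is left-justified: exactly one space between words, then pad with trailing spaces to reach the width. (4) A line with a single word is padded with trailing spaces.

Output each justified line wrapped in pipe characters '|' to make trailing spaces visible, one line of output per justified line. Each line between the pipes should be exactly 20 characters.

Answer: |yellow   pepper   we|
|calendar play purple|
|microwave    display|
|bedroom  coffee take|
|spoon         butter|
|lightbulb     memory|
|silver guitar       |

Derivation:
Line 1: ['yellow', 'pepper', 'we'] (min_width=16, slack=4)
Line 2: ['calendar', 'play', 'purple'] (min_width=20, slack=0)
Line 3: ['microwave', 'display'] (min_width=17, slack=3)
Line 4: ['bedroom', 'coffee', 'take'] (min_width=19, slack=1)
Line 5: ['spoon', 'butter'] (min_width=12, slack=8)
Line 6: ['lightbulb', 'memory'] (min_width=16, slack=4)
Line 7: ['silver', 'guitar'] (min_width=13, slack=7)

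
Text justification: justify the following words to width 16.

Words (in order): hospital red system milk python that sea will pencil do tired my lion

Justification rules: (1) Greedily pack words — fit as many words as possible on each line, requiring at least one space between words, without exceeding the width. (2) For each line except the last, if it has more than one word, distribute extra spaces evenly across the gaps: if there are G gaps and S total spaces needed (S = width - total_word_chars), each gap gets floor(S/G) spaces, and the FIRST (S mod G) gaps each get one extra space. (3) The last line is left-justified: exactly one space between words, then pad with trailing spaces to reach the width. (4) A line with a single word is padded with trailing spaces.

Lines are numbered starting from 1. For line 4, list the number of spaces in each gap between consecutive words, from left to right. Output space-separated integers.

Line 1: ['hospital', 'red'] (min_width=12, slack=4)
Line 2: ['system', 'milk'] (min_width=11, slack=5)
Line 3: ['python', 'that', 'sea'] (min_width=15, slack=1)
Line 4: ['will', 'pencil', 'do'] (min_width=14, slack=2)
Line 5: ['tired', 'my', 'lion'] (min_width=13, slack=3)

Answer: 2 2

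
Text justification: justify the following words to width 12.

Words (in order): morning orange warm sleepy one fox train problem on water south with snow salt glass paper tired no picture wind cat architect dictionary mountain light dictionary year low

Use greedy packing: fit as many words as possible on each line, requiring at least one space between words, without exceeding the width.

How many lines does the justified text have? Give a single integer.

Answer: 17

Derivation:
Line 1: ['morning'] (min_width=7, slack=5)
Line 2: ['orange', 'warm'] (min_width=11, slack=1)
Line 3: ['sleepy', 'one'] (min_width=10, slack=2)
Line 4: ['fox', 'train'] (min_width=9, slack=3)
Line 5: ['problem', 'on'] (min_width=10, slack=2)
Line 6: ['water', 'south'] (min_width=11, slack=1)
Line 7: ['with', 'snow'] (min_width=9, slack=3)
Line 8: ['salt', 'glass'] (min_width=10, slack=2)
Line 9: ['paper', 'tired'] (min_width=11, slack=1)
Line 10: ['no', 'picture'] (min_width=10, slack=2)
Line 11: ['wind', 'cat'] (min_width=8, slack=4)
Line 12: ['architect'] (min_width=9, slack=3)
Line 13: ['dictionary'] (min_width=10, slack=2)
Line 14: ['mountain'] (min_width=8, slack=4)
Line 15: ['light'] (min_width=5, slack=7)
Line 16: ['dictionary'] (min_width=10, slack=2)
Line 17: ['year', 'low'] (min_width=8, slack=4)
Total lines: 17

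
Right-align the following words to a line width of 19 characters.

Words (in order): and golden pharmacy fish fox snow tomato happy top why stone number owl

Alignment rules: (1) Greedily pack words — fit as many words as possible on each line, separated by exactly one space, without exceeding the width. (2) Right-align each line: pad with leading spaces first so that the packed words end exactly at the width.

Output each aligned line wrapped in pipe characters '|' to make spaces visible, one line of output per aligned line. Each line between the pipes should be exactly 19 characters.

Answer: |and golden pharmacy|
|      fish fox snow|
|   tomato happy top|
|   why stone number|
|                owl|

Derivation:
Line 1: ['and', 'golden', 'pharmacy'] (min_width=19, slack=0)
Line 2: ['fish', 'fox', 'snow'] (min_width=13, slack=6)
Line 3: ['tomato', 'happy', 'top'] (min_width=16, slack=3)
Line 4: ['why', 'stone', 'number'] (min_width=16, slack=3)
Line 5: ['owl'] (min_width=3, slack=16)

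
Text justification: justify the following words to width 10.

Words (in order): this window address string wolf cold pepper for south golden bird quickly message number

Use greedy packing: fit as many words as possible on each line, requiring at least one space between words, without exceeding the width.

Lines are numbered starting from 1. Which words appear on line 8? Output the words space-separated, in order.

Answer: golden

Derivation:
Line 1: ['this'] (min_width=4, slack=6)
Line 2: ['window'] (min_width=6, slack=4)
Line 3: ['address'] (min_width=7, slack=3)
Line 4: ['string'] (min_width=6, slack=4)
Line 5: ['wolf', 'cold'] (min_width=9, slack=1)
Line 6: ['pepper', 'for'] (min_width=10, slack=0)
Line 7: ['south'] (min_width=5, slack=5)
Line 8: ['golden'] (min_width=6, slack=4)
Line 9: ['bird'] (min_width=4, slack=6)
Line 10: ['quickly'] (min_width=7, slack=3)
Line 11: ['message'] (min_width=7, slack=3)
Line 12: ['number'] (min_width=6, slack=4)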